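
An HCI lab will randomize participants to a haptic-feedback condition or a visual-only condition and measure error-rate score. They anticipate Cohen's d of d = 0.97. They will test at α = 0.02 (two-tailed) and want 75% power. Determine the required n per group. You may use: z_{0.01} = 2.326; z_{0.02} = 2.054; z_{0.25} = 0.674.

For two independent groups with equal n: n = 2·((z_{α/2} + z_β) / d)².
z_{α/2} + z_β = 2.326 + 0.674 = 3.000.
n = 2 × (3.000 / 0.97)² = 2 × 3.093² = 2 × 9.57 = 19.1.
Round up to the next whole participant.

n = 20 per group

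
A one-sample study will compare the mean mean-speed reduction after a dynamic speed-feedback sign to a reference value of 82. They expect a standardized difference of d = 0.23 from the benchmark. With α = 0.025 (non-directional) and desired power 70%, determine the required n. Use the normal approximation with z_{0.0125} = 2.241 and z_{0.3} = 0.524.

For a one-sample test: n = ((z_{α/2} + z_β) / d)².
z_{α/2} + z_β = 2.241 + 0.524 = 2.765.
n = (2.765 / 0.23)² = 12.022² = 144.52.
Round up.

n = 145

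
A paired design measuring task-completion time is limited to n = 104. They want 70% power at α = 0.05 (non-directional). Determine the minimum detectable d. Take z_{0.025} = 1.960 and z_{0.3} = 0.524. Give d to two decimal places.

For a single sample (or paired design) of n = 104: d_min = (z_{α/2} + z_β)/√n.
z-sum = 1.960 + 0.524 = 2.484.
d_min = 2.484 / √104 = 2.484 / 10.198 = 0.244.

d_min ≈ 0.24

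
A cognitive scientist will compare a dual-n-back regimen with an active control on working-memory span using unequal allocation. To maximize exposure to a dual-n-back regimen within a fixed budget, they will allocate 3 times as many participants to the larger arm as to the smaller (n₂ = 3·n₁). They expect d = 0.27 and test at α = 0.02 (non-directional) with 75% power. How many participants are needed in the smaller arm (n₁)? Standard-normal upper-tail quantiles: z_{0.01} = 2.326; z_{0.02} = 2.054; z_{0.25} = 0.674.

n₁ = 165

With allocation ratio k = n₂/n₁ = 3, Var(x̄₁−x̄₂) = σ²(1/n₁ + 1/(k·n₁)) = σ²·(k+1)/(k·n₁).
So n₁ = (1 + 1/k)·((z_{α/2} + z_β)/d)² = 1.333 × (3.000/0.27)².
n₁ = 1.333 × 123.46 = 164.6.
Round up: n₁ = 165, giving n₂ = 3 × 165 = 495.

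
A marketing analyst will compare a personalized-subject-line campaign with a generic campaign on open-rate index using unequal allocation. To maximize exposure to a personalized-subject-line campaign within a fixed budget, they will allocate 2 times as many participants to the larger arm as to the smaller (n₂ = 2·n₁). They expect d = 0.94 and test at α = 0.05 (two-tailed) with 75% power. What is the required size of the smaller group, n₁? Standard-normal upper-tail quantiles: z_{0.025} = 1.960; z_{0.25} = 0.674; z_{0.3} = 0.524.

n₁ = 12

With allocation ratio k = n₂/n₁ = 2, Var(x̄₁−x̄₂) = σ²(1/n₁ + 1/(k·n₁)) = σ²·(k+1)/(k·n₁).
So n₁ = (1 + 1/k)·((z_{α/2} + z_β)/d)² = 1.500 × (2.634/0.94)².
n₁ = 1.500 × 7.85 = 11.8.
Round up: n₁ = 12, giving n₂ = 2 × 12 = 24.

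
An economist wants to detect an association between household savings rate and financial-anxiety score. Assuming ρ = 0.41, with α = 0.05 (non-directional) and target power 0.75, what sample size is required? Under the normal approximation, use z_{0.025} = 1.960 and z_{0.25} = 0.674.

n = 40

Fisher's z: C = ½·ln((1+r)/(1−r)) = ½·ln(2.3898) = 0.4356.
n = ((z_{α/2} + z_β)/C)² + 3.
(1.960 + 0.674) / 0.4356 = 2.634 / 0.4356 = 6.047.
n = 6.047² + 3 = 36.56 + 3 = 39.6.
Round up.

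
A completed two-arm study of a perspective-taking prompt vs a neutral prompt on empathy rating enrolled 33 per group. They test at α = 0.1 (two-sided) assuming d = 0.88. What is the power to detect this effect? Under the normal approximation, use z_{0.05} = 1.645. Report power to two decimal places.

For two equal groups, power = Φ(d·√(n/2) − z_{α/2}).
d·√(n/2) = 0.88 × √(33/2) = 0.88 × 4.062 = 3.575.
z_β = 3.575 − 1.645 = 1.930.
Power = Φ(1.930) = 0.973.

power ≈ 0.97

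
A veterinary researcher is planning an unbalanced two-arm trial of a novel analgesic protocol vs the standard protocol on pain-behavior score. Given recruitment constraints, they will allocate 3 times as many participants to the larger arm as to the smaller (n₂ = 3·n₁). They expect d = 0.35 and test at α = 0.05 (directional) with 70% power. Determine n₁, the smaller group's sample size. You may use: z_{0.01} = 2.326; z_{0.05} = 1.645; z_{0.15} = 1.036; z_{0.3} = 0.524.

With allocation ratio k = n₂/n₁ = 3, Var(x̄₁−x̄₂) = σ²(1/n₁ + 1/(k·n₁)) = σ²·(k+1)/(k·n₁).
So n₁ = (1 + 1/k)·((z_{α} + z_β)/d)² = 1.333 × (2.169/0.35)².
n₁ = 1.333 × 38.40 = 51.2.
Round up: n₁ = 52, giving n₂ = 3 × 52 = 156.

n₁ = 52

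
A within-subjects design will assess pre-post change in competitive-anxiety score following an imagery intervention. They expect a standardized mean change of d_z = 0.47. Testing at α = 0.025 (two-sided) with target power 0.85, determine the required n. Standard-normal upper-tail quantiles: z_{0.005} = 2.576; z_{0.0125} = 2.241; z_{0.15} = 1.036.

n = 49 pairs

For a paired (one-sample on differences) test: n = ((z_{α/2} + z_β) / d)².
z_{α/2} + z_β = 2.241 + 1.036 = 3.277.
n = (3.277 / 0.47)² = 6.972² = 48.61.
Round up.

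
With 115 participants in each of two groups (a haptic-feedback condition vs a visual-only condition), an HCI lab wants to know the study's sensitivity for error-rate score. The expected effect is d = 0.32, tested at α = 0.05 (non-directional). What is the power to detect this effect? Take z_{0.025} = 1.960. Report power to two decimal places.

For two equal groups, power = Φ(d·√(n/2) − z_{α/2}).
d·√(n/2) = 0.32 × √(115/2) = 0.32 × 7.583 = 2.427.
z_β = 2.427 − 1.960 = 0.467.
Power = Φ(0.467) = 0.680.

power ≈ 0.68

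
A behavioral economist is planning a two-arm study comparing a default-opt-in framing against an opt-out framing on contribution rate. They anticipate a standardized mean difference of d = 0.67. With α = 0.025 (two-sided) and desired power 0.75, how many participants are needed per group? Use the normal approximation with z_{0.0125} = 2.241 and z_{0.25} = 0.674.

For two independent groups with equal n: n = 2·((z_{α/2} + z_β) / d)².
z_{α/2} + z_β = 2.241 + 0.674 = 2.915.
n = 2 × (2.915 / 0.67)² = 2 × 4.351² = 2 × 18.93 = 37.9.
Round up to the next whole participant.

n = 38 per group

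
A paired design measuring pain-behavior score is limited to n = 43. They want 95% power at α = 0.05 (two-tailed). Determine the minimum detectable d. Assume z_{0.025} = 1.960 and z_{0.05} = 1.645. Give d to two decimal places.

d_min ≈ 0.55

For a single sample (or paired design) of n = 43: d_min = (z_{α/2} + z_β)/√n.
z-sum = 1.960 + 1.645 = 3.605.
d_min = 3.605 / √43 = 3.605 / 6.557 = 0.550.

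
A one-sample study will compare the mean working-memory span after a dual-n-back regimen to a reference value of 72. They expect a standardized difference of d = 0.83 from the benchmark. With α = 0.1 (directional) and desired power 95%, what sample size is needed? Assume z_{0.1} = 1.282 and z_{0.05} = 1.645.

For a one-sample test: n = ((z_{α} + z_β) / d)².
z_{α} + z_β = 1.282 + 1.645 = 2.927.
n = (2.927 / 0.83)² = 3.527² = 12.44.
Round up.

n = 13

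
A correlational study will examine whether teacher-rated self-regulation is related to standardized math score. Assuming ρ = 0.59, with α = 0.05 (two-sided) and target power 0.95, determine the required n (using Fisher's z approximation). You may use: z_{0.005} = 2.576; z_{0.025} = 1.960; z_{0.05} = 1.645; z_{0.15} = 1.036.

Fisher's z: C = ½·ln((1+r)/(1−r)) = ½·ln(3.8780) = 0.6777.
n = ((z_{α/2} + z_β)/C)² + 3.
(1.960 + 1.645) / 0.6777 = 3.605 / 0.6777 = 5.319.
n = 5.319² + 3 = 28.30 + 3 = 31.3.
Round up.

n = 32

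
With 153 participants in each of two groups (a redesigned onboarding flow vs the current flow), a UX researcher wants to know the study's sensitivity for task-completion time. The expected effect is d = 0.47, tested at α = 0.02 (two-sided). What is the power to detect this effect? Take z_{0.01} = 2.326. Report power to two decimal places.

For two equal groups, power = Φ(d·√(n/2) − z_{α/2}).
d·√(n/2) = 0.47 × √(153/2) = 0.47 × 8.746 = 4.111.
z_β = 4.111 − 2.326 = 1.785.
Power = Φ(1.785) = 0.963.

power ≈ 0.96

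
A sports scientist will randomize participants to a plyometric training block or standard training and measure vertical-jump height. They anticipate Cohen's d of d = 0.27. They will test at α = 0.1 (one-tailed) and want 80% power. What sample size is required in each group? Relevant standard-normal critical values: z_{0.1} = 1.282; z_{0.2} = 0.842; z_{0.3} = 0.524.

n = 124 per group

For two independent groups with equal n: n = 2·((z_{α} + z_β) / d)².
z_{α} + z_β = 1.282 + 0.842 = 2.124.
n = 2 × (2.124 / 0.27)² = 2 × 7.867² = 2 × 61.88 = 123.8.
Round up to the next whole participant.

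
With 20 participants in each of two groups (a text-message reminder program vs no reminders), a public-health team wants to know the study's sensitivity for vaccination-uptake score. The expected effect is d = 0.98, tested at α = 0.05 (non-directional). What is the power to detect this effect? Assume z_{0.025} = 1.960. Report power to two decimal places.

For two equal groups, power = Φ(d·√(n/2) − z_{α/2}).
d·√(n/2) = 0.98 × √(20/2) = 0.98 × 3.162 = 3.099.
z_β = 3.099 − 1.960 = 1.139.
Power = Φ(1.139) = 0.873.

power ≈ 0.87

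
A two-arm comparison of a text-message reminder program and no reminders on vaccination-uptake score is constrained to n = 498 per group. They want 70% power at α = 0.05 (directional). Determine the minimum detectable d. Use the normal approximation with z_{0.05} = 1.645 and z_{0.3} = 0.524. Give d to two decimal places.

For two independent groups of n = 498 each: d_min = (z_{α} + z_β)·√(2/n).
z-sum = 1.645 + 0.524 = 2.169.
d_min = 2.169 × √(2/498) = 2.169 × 0.0634 = 0.137.

d_min ≈ 0.14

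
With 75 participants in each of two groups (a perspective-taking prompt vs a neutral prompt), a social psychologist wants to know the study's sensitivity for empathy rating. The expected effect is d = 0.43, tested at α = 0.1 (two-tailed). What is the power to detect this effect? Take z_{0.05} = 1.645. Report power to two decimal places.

power ≈ 0.84

For two equal groups, power = Φ(d·√(n/2) − z_{α/2}).
d·√(n/2) = 0.43 × √(75/2) = 0.43 × 6.124 = 2.633.
z_β = 2.633 − 1.645 = 0.988.
Power = Φ(0.988) = 0.838.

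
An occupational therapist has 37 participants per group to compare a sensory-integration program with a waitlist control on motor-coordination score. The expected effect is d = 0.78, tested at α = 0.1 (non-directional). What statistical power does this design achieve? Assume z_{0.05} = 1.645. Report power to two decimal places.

For two equal groups, power = Φ(d·√(n/2) − z_{α/2}).
d·√(n/2) = 0.78 × √(37/2) = 0.78 × 4.301 = 3.355.
z_β = 3.355 − 1.645 = 1.710.
Power = Φ(1.710) = 0.956.

power ≈ 0.96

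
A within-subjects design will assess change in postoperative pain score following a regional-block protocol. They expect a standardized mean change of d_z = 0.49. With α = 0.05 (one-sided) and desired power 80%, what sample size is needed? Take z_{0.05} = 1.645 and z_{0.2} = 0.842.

For a paired (one-sample on differences) test: n = ((z_{α} + z_β) / d)².
z_{α} + z_β = 1.645 + 0.842 = 2.487.
n = (2.487 / 0.49)² = 5.076² = 25.76.
Round up.

n = 26 pairs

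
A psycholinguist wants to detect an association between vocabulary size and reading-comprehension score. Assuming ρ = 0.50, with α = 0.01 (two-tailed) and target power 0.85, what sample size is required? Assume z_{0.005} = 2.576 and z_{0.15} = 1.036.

Fisher's z: C = ½·ln((1+r)/(1−r)) = ½·ln(3.0000) = 0.5493.
n = ((z_{α/2} + z_β)/C)² + 3.
(2.576 + 1.036) / 0.5493 = 3.612 / 0.5493 = 6.576.
n = 6.576² + 3 = 43.24 + 3 = 46.2.
Round up.

n = 47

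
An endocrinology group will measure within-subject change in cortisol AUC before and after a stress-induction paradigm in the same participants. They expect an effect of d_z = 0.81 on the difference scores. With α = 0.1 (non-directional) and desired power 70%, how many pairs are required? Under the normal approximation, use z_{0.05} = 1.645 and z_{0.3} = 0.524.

n = 8 pairs

For a paired (one-sample on differences) test: n = ((z_{α/2} + z_β) / d)².
z_{α/2} + z_β = 1.645 + 0.524 = 2.169.
n = (2.169 / 0.81)² = 2.678² = 7.17.
Round up.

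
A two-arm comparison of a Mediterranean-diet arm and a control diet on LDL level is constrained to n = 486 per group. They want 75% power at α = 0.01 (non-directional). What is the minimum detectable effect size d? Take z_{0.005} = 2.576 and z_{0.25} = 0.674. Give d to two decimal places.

For two independent groups of n = 486 each: d_min = (z_{α/2} + z_β)·√(2/n).
z-sum = 2.576 + 0.674 = 3.250.
d_min = 3.250 × √(2/486) = 3.250 × 0.0642 = 0.208.

d_min ≈ 0.21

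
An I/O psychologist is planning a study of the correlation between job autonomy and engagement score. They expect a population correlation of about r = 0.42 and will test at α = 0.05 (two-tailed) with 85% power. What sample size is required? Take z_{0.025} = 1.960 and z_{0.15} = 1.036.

n = 48

Fisher's z: C = ½·ln((1+r)/(1−r)) = ½·ln(2.4483) = 0.4477.
n = ((z_{α/2} + z_β)/C)² + 3.
(1.960 + 1.036) / 0.4477 = 2.996 / 0.4477 = 6.692.
n = 6.692² + 3 = 44.78 + 3 = 47.8.
Round up.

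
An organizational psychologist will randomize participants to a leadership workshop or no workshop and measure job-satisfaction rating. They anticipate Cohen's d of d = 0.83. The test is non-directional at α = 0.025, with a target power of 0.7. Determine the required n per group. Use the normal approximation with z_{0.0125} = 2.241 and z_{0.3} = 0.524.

For two independent groups with equal n: n = 2·((z_{α/2} + z_β) / d)².
z_{α/2} + z_β = 2.241 + 0.524 = 2.765.
n = 2 × (2.765 / 0.83)² = 2 × 3.331² = 2 × 11.10 = 22.2.
Round up to the next whole participant.

n = 23 per group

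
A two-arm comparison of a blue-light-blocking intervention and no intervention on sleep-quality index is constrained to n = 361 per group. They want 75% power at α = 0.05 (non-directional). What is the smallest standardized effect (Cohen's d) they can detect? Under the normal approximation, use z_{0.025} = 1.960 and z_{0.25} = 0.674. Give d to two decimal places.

d_min ≈ 0.20

For two independent groups of n = 361 each: d_min = (z_{α/2} + z_β)·√(2/n).
z-sum = 1.960 + 0.674 = 2.634.
d_min = 2.634 × √(2/361) = 2.634 × 0.0744 = 0.196.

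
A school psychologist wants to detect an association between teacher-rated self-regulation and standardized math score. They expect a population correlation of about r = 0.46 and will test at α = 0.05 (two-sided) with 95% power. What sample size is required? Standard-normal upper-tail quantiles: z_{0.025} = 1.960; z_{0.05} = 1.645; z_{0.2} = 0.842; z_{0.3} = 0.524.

n = 56

Fisher's z: C = ½·ln((1+r)/(1−r)) = ½·ln(2.7037) = 0.4973.
n = ((z_{α/2} + z_β)/C)² + 3.
(1.960 + 1.645) / 0.4973 = 3.605 / 0.4973 = 7.249.
n = 7.249² + 3 = 52.55 + 3 = 55.6.
Round up.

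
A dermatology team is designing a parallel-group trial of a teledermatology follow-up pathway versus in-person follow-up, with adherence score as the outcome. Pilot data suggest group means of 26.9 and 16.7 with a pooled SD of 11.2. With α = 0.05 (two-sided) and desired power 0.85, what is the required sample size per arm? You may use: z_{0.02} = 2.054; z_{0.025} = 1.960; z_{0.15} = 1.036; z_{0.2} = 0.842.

n = 22 per group

Cohen's d = |M₁ − M₂| / SD_pooled = |26.9 − 16.7| / 11.2 = 10.2 / 11.2 = 0.911.
For two independent groups with equal n: n = 2·((z_{α/2} + z_β) / d)².
z_{α/2} + z_β = 1.960 + 1.036 = 2.996.
n = 2 × (2.996 / 0.911)² = 2 × 3.289² = 2 × 10.82 = 21.6.
Round up to the next whole participant.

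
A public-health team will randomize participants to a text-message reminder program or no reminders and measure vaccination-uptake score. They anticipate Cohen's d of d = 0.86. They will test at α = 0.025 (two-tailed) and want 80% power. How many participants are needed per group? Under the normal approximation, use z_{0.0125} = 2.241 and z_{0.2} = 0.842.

n = 26 per group

For two independent groups with equal n: n = 2·((z_{α/2} + z_β) / d)².
z_{α/2} + z_β = 2.241 + 0.842 = 3.083.
n = 2 × (3.083 / 0.86)² = 2 × 3.585² = 2 × 12.85 = 25.7.
Round up to the next whole participant.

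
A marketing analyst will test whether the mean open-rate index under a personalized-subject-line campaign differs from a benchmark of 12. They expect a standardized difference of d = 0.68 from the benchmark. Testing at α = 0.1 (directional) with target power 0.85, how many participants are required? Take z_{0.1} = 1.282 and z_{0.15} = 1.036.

n = 12

For a one-sample test: n = ((z_{α} + z_β) / d)².
z_{α} + z_β = 1.282 + 1.036 = 2.318.
n = (2.318 / 0.68)² = 3.409² = 11.62.
Round up.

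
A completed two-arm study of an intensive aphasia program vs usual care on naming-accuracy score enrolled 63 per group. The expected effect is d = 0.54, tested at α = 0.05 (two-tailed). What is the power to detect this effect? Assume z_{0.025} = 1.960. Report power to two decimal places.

power ≈ 0.86

For two equal groups, power = Φ(d·√(n/2) − z_{α/2}).
d·√(n/2) = 0.54 × √(63/2) = 0.54 × 5.612 = 3.031.
z_β = 3.031 − 1.960 = 1.071.
Power = Φ(1.071) = 0.858.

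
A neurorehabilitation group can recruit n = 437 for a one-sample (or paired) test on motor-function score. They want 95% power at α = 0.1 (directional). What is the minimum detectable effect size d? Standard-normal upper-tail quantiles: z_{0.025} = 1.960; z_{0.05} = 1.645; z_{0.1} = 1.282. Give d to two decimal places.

For a single sample (or paired design) of n = 437: d_min = (z_{α} + z_β)/√n.
z-sum = 1.282 + 1.645 = 2.927.
d_min = 2.927 / √437 = 2.927 / 20.905 = 0.140.

d_min ≈ 0.14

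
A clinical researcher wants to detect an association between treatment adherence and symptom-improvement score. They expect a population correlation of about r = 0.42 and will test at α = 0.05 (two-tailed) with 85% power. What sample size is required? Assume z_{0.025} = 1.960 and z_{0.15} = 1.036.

Fisher's z: C = ½·ln((1+r)/(1−r)) = ½·ln(2.4483) = 0.4477.
n = ((z_{α/2} + z_β)/C)² + 3.
(1.960 + 1.036) / 0.4477 = 2.996 / 0.4477 = 6.692.
n = 6.692² + 3 = 44.78 + 3 = 47.8.
Round up.

n = 48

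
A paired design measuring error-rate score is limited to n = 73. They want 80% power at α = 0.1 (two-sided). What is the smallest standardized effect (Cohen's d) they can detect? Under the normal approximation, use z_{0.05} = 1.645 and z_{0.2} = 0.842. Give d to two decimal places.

d_min ≈ 0.29

For a single sample (or paired design) of n = 73: d_min = (z_{α/2} + z_β)/√n.
z-sum = 1.645 + 0.842 = 2.487.
d_min = 2.487 / √73 = 2.487 / 8.544 = 0.291.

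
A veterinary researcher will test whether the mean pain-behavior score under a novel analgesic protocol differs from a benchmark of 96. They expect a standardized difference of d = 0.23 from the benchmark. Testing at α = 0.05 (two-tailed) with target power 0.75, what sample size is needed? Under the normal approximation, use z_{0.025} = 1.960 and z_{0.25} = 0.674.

For a one-sample test: n = ((z_{α/2} + z_β) / d)².
z_{α/2} + z_β = 1.960 + 0.674 = 2.634.
n = (2.634 / 0.23)² = 11.452² = 131.15.
Round up.

n = 132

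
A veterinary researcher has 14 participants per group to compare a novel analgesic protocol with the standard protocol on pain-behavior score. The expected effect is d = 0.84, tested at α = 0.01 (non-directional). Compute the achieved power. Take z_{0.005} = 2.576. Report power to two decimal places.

For two equal groups, power = Φ(d·√(n/2) − z_{α/2}).
d·√(n/2) = 0.84 × √(14/2) = 0.84 × 2.646 = 2.222.
z_β = 2.222 − 2.576 = -0.354.
Power = Φ(-0.354) = 0.362.

power ≈ 0.36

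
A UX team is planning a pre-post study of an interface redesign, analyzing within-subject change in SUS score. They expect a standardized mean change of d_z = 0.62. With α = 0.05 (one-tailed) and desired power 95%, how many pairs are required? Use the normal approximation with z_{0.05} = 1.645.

n = 29 pairs

For a paired (one-sample on differences) test: n = ((z_{α} + z_β) / d)².
z_{α} + z_β = 1.645 + 1.645 = 3.290.
n = (3.290 / 0.62)² = 5.306² = 28.16.
Round up.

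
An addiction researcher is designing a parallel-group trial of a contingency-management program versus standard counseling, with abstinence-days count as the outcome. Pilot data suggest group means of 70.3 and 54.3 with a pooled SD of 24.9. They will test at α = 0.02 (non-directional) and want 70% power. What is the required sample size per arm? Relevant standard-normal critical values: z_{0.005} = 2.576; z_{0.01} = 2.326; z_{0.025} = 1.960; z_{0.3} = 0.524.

Cohen's d = |M₁ − M₂| / SD_pooled = |70.3 − 54.3| / 24.9 = 16.0 / 24.9 = 0.643.
For two independent groups with equal n: n = 2·((z_{α/2} + z_β) / d)².
z_{α/2} + z_β = 2.326 + 0.524 = 2.850.
n = 2 × (2.850 / 0.643)² = 2 × 4.432² = 2 × 19.65 = 39.3.
Round up to the next whole participant.

n = 40 per group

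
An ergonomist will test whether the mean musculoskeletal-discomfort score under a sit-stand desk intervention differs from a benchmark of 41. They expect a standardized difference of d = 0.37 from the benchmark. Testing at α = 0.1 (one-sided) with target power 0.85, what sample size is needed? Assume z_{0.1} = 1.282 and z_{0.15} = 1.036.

n = 40

For a one-sample test: n = ((z_{α} + z_β) / d)².
z_{α} + z_β = 1.282 + 1.036 = 2.318.
n = (2.318 / 0.37)² = 6.265² = 39.25.
Round up.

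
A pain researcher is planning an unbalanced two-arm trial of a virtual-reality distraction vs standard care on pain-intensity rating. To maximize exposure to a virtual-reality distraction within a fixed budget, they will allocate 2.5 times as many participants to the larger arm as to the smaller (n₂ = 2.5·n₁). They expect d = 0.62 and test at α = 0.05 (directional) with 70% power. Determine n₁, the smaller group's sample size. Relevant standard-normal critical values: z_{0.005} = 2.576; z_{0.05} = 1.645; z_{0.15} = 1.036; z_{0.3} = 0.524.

With allocation ratio k = n₂/n₁ = 2.5, Var(x̄₁−x̄₂) = σ²(1/n₁ + 1/(k·n₁)) = σ²·(k+1)/(k·n₁).
So n₁ = (1 + 1/k)·((z_{α} + z_β)/d)² = 1.400 × (2.169/0.62)².
n₁ = 1.400 × 12.24 = 17.1.
Round up: n₁ = 18, giving n₂ = 2.5 × 18 = 45.

n₁ = 18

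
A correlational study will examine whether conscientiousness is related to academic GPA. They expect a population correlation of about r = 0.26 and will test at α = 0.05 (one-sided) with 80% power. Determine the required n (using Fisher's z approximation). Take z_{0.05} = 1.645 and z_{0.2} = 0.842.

Fisher's z: C = ½·ln((1+r)/(1−r)) = ½·ln(1.7027) = 0.2661.
n = ((z_{α} + z_β)/C)² + 3.
(1.645 + 0.842) / 0.2661 = 2.487 / 0.2661 = 9.346.
n = 9.346² + 3 = 87.35 + 3 = 90.3.
Round up.

n = 91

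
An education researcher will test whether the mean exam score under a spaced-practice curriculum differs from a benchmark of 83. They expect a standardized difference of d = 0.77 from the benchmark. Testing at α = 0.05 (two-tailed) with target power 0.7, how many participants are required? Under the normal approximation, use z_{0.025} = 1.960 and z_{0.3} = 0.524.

n = 11

For a one-sample test: n = ((z_{α/2} + z_β) / d)².
z_{α/2} + z_β = 1.960 + 0.524 = 2.484.
n = (2.484 / 0.77)² = 3.226² = 10.41.
Round up.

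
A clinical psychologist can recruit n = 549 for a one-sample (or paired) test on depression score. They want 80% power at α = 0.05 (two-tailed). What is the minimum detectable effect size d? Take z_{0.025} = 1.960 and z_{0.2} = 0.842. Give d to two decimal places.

d_min ≈ 0.12

For a single sample (or paired design) of n = 549: d_min = (z_{α/2} + z_β)/√n.
z-sum = 1.960 + 0.842 = 2.802.
d_min = 2.802 / √549 = 2.802 / 23.431 = 0.120.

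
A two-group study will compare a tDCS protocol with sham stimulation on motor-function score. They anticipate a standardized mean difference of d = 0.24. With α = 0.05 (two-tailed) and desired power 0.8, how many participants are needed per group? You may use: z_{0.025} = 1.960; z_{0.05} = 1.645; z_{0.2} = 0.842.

For two independent groups with equal n: n = 2·((z_{α/2} + z_β) / d)².
z_{α/2} + z_β = 1.960 + 0.842 = 2.802.
n = 2 × (2.802 / 0.24)² = 2 × 11.675² = 2 × 136.31 = 272.6.
Round up to the next whole participant.

n = 273 per group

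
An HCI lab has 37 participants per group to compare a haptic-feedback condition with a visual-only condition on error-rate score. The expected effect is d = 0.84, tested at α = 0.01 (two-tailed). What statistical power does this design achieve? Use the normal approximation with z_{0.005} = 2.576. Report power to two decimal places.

For two equal groups, power = Φ(d·√(n/2) − z_{α/2}).
d·√(n/2) = 0.84 × √(37/2) = 0.84 × 4.301 = 3.613.
z_β = 3.613 − 2.576 = 1.037.
Power = Φ(1.037) = 0.850.

power ≈ 0.85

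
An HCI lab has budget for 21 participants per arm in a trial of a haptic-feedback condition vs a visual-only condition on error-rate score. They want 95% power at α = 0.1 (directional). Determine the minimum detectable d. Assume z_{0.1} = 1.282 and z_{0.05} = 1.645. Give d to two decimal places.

For two independent groups of n = 21 each: d_min = (z_{α} + z_β)·√(2/n).
z-sum = 1.282 + 1.645 = 2.927.
d_min = 2.927 × √(2/21) = 2.927 × 0.3086 = 0.903.

d_min ≈ 0.90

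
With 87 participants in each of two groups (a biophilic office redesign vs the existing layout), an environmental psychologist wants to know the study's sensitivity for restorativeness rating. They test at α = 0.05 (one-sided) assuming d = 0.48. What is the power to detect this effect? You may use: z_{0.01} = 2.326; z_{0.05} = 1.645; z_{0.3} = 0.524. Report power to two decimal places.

power ≈ 0.94

For two equal groups, power = Φ(d·√(n/2) − z_{α}).
d·√(n/2) = 0.48 × √(87/2) = 0.48 × 6.595 = 3.166.
z_β = 3.166 − 1.645 = 1.521.
Power = Φ(1.521) = 0.936.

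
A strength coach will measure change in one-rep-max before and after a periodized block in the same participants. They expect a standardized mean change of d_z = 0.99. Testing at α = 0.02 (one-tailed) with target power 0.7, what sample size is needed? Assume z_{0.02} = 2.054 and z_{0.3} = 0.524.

n = 7 pairs

For a paired (one-sample on differences) test: n = ((z_{α} + z_β) / d)².
z_{α} + z_β = 2.054 + 0.524 = 2.578.
n = (2.578 / 0.99)² = 2.604² = 6.78.
Round up.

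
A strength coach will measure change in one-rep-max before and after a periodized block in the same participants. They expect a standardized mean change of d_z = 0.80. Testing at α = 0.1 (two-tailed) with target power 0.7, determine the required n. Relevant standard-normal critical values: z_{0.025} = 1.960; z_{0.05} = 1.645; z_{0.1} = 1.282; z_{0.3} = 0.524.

For a paired (one-sample on differences) test: n = ((z_{α/2} + z_β) / d)².
z_{α/2} + z_β = 1.645 + 0.524 = 2.169.
n = (2.169 / 0.80)² = 2.711² = 7.35.
Round up.

n = 8 pairs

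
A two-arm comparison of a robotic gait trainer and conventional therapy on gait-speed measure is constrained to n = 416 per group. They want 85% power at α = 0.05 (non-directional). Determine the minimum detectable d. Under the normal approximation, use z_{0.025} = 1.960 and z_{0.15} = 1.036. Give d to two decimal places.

d_min ≈ 0.21

For two independent groups of n = 416 each: d_min = (z_{α/2} + z_β)·√(2/n).
z-sum = 1.960 + 1.036 = 2.996.
d_min = 2.996 × √(2/416) = 2.996 × 0.0693 = 0.208.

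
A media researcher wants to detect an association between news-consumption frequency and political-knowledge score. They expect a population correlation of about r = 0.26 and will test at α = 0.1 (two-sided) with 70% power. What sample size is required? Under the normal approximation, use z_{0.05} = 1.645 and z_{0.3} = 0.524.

n = 70

Fisher's z: C = ½·ln((1+r)/(1−r)) = ½·ln(1.7027) = 0.2661.
n = ((z_{α/2} + z_β)/C)² + 3.
(1.645 + 0.524) / 0.2661 = 2.169 / 0.2661 = 8.151.
n = 8.151² + 3 = 66.44 + 3 = 69.4.
Round up.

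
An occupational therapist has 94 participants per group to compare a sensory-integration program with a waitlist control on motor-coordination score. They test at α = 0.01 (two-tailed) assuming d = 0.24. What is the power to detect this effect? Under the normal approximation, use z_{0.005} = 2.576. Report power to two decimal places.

For two equal groups, power = Φ(d·√(n/2) − z_{α/2}).
d·√(n/2) = 0.24 × √(94/2) = 0.24 × 6.856 = 1.645.
z_β = 1.645 − 2.576 = -0.931.
Power = Φ(-0.931) = 0.176.

power ≈ 0.18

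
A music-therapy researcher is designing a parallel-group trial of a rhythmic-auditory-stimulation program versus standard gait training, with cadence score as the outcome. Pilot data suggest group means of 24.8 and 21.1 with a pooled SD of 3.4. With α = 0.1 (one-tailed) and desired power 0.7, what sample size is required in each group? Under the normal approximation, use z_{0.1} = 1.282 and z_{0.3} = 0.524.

n = 6 per group

Cohen's d = |M₁ − M₂| / SD_pooled = |24.8 − 21.1| / 3.4 = 3.7 / 3.4 = 1.088.
For two independent groups with equal n: n = 2·((z_{α} + z_β) / d)².
z_{α} + z_β = 1.282 + 0.524 = 1.806.
n = 2 × (1.806 / 1.088)² = 2 × 1.660² = 2 × 2.76 = 5.5.
Round up to the next whole participant.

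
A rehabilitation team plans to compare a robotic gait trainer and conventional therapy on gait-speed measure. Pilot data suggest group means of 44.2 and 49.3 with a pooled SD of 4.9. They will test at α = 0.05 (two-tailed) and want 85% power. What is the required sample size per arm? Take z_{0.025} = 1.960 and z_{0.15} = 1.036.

n = 17 per group

Cohen's d = |M₁ − M₂| / SD_pooled = |44.2 − 49.3| / 4.9 = 5.1 / 4.9 = 1.041.
For two independent groups with equal n: n = 2·((z_{α/2} + z_β) / d)².
z_{α/2} + z_β = 1.960 + 1.036 = 2.996.
n = 2 × (2.996 / 1.041)² = 2 × 2.878² = 2 × 8.28 = 16.6.
Round up to the next whole participant.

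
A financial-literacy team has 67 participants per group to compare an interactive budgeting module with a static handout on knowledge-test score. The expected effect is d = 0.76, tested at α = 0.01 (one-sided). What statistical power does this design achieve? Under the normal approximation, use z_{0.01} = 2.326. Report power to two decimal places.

power ≈ 0.98

For two equal groups, power = Φ(d·√(n/2) − z_{α}).
d·√(n/2) = 0.76 × √(67/2) = 0.76 × 5.788 = 4.399.
z_β = 4.399 − 2.326 = 2.073.
Power = Φ(2.073) = 0.981.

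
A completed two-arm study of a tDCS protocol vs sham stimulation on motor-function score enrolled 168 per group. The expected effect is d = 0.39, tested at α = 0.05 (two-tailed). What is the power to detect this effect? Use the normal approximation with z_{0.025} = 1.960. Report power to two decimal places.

power ≈ 0.95

For two equal groups, power = Φ(d·√(n/2) − z_{α/2}).
d·√(n/2) = 0.39 × √(168/2) = 0.39 × 9.165 = 3.574.
z_β = 3.574 − 1.960 = 1.614.
Power = Φ(1.614) = 0.947.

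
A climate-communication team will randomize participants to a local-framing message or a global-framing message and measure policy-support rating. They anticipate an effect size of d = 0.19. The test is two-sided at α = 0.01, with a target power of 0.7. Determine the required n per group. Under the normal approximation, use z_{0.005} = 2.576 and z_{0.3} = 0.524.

For two independent groups with equal n: n = 2·((z_{α/2} + z_β) / d)².
z_{α/2} + z_β = 2.576 + 0.524 = 3.100.
n = 2 × (3.100 / 0.19)² = 2 × 16.316² = 2 × 266.20 = 532.4.
Round up to the next whole participant.

n = 533 per group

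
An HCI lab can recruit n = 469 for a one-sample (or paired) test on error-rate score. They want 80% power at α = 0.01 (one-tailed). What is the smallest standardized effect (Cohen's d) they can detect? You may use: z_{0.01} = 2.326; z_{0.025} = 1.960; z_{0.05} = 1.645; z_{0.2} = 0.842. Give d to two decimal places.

For a single sample (or paired design) of n = 469: d_min = (z_{α} + z_β)/√n.
z-sum = 2.326 + 0.842 = 3.168.
d_min = 3.168 / √469 = 3.168 / 21.656 = 0.146.

d_min ≈ 0.15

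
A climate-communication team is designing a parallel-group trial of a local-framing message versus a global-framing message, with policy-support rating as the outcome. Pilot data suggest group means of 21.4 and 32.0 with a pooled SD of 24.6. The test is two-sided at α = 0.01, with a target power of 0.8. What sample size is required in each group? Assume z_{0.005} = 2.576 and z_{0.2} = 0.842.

Cohen's d = |M₁ − M₂| / SD_pooled = |21.4 − 32.0| / 24.6 = 10.6 / 24.6 = 0.431.
For two independent groups with equal n: n = 2·((z_{α/2} + z_β) / d)².
z_{α/2} + z_β = 2.576 + 0.842 = 3.418.
n = 2 × (3.418 / 0.431)² = 2 × 7.930² = 2 × 62.89 = 125.8.
Round up to the next whole participant.

n = 126 per group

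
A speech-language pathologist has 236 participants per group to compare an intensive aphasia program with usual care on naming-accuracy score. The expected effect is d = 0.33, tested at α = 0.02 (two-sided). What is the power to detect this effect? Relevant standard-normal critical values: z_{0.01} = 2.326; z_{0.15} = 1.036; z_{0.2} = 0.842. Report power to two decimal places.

power ≈ 0.90

For two equal groups, power = Φ(d·√(n/2) − z_{α/2}).
d·√(n/2) = 0.33 × √(236/2) = 0.33 × 10.863 = 3.585.
z_β = 3.585 − 2.326 = 1.259.
Power = Φ(1.259) = 0.896.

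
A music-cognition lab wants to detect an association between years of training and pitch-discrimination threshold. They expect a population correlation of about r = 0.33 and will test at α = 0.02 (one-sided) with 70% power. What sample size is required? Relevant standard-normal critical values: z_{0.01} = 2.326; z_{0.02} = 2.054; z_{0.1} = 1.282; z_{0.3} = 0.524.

Fisher's z: C = ½·ln((1+r)/(1−r)) = ½·ln(1.9851) = 0.3428.
n = ((z_{α} + z_β)/C)² + 3.
(2.054 + 0.524) / 0.3428 = 2.578 / 0.3428 = 7.520.
n = 7.520² + 3 = 56.56 + 3 = 59.6.
Round up.

n = 60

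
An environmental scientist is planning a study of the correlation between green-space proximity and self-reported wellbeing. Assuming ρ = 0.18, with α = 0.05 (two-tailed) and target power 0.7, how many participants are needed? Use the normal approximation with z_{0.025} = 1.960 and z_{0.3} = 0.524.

Fisher's z: C = ½·ln((1+r)/(1−r)) = ½·ln(1.4390) = 0.1820.
n = ((z_{α/2} + z_β)/C)² + 3.
(1.960 + 0.524) / 0.1820 = 2.484 / 0.1820 = 13.648.
n = 13.648² + 3 = 186.28 + 3 = 189.3.
Round up.

n = 190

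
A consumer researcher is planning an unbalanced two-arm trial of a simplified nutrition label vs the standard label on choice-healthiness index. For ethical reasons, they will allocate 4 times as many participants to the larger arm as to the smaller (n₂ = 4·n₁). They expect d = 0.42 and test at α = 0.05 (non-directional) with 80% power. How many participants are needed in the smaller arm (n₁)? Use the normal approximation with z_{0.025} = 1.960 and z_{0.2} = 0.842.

n₁ = 56

With allocation ratio k = n₂/n₁ = 4, Var(x̄₁−x̄₂) = σ²(1/n₁ + 1/(k·n₁)) = σ²·(k+1)/(k·n₁).
So n₁ = (1 + 1/k)·((z_{α/2} + z_β)/d)² = 1.250 × (2.802/0.42)².
n₁ = 1.250 × 44.51 = 55.6.
Round up: n₁ = 56, giving n₂ = 4 × 56 = 224.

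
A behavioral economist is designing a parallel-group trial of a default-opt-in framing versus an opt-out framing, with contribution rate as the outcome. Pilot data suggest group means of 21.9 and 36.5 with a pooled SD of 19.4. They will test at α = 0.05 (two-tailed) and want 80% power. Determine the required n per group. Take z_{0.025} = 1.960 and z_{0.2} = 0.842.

Cohen's d = |M₁ − M₂| / SD_pooled = |21.9 − 36.5| / 19.4 = 14.6 / 19.4 = 0.753.
For two independent groups with equal n: n = 2·((z_{α/2} + z_β) / d)².
z_{α/2} + z_β = 1.960 + 0.842 = 2.802.
n = 2 × (2.802 / 0.753)² = 2 × 3.721² = 2 × 13.85 = 27.7.
Round up to the next whole participant.

n = 28 per group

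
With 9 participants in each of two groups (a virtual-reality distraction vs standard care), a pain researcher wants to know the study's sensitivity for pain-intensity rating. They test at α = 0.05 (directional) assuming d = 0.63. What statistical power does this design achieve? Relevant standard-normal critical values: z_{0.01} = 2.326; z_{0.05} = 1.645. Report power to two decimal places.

power ≈ 0.38

For two equal groups, power = Φ(d·√(n/2) − z_{α}).
d·√(n/2) = 0.63 × √(9/2) = 0.63 × 2.121 = 1.336.
z_β = 1.336 − 1.645 = -0.309.
Power = Φ(-0.309) = 0.379.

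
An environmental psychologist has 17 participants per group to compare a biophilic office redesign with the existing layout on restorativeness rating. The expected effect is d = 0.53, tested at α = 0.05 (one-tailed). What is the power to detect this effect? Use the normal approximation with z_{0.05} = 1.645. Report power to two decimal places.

For two equal groups, power = Φ(d·√(n/2) − z_{α}).
d·√(n/2) = 0.53 × √(17/2) = 0.53 × 2.915 = 1.545.
z_β = 1.545 − 1.645 = -0.100.
Power = Φ(-0.100) = 0.460.

power ≈ 0.46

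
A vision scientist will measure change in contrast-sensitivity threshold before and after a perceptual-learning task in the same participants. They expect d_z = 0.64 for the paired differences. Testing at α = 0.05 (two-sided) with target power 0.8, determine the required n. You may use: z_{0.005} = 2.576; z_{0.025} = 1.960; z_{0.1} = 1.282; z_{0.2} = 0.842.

n = 20 pairs

For a paired (one-sample on differences) test: n = ((z_{α/2} + z_β) / d)².
z_{α/2} + z_β = 1.960 + 0.842 = 2.802.
n = (2.802 / 0.64)² = 4.378² = 19.17.
Round up.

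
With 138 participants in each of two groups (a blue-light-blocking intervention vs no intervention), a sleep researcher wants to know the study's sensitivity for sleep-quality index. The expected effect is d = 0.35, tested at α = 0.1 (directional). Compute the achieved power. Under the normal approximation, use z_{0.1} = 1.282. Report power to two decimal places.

For two equal groups, power = Φ(d·√(n/2) − z_{α}).
d·√(n/2) = 0.35 × √(138/2) = 0.35 × 8.307 = 2.907.
z_β = 2.907 − 1.282 = 1.625.
Power = Φ(1.625) = 0.948.

power ≈ 0.95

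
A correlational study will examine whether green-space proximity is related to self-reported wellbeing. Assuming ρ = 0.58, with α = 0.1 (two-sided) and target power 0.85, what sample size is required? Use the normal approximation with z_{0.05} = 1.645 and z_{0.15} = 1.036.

Fisher's z: C = ½·ln((1+r)/(1−r)) = ½·ln(3.7619) = 0.6625.
n = ((z_{α/2} + z_β)/C)² + 3.
(1.645 + 1.036) / 0.6625 = 2.681 / 0.6625 = 4.047.
n = 4.047² + 3 = 16.38 + 3 = 19.4.
Round up.

n = 20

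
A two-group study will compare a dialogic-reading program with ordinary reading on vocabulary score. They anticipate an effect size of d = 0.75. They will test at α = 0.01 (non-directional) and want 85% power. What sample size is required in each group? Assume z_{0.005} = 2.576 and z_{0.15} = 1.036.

For two independent groups with equal n: n = 2·((z_{α/2} + z_β) / d)².
z_{α/2} + z_β = 2.576 + 1.036 = 3.612.
n = 2 × (3.612 / 0.75)² = 2 × 4.816² = 2 × 23.19 = 46.4.
Round up to the next whole participant.

n = 47 per group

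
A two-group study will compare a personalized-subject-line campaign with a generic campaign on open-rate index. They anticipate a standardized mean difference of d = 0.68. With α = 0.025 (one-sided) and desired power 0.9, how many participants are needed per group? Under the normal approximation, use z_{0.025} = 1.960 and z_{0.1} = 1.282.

n = 46 per group

For two independent groups with equal n: n = 2·((z_{α} + z_β) / d)².
z_{α} + z_β = 1.960 + 1.282 = 3.242.
n = 2 × (3.242 / 0.68)² = 2 × 4.768² = 2 × 22.73 = 45.5.
Round up to the next whole participant.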